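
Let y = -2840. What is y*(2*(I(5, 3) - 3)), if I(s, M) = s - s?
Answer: 17040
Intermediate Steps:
I(s, M) = 0
y*(2*(I(5, 3) - 3)) = -5680*(0 - 3) = -5680*(-3) = -2840*(-6) = 17040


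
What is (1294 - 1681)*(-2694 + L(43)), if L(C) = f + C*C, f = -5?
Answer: 328950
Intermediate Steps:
L(C) = -5 + C² (L(C) = -5 + C*C = -5 + C²)
(1294 - 1681)*(-2694 + L(43)) = (1294 - 1681)*(-2694 + (-5 + 43²)) = -387*(-2694 + (-5 + 1849)) = -387*(-2694 + 1844) = -387*(-850) = 328950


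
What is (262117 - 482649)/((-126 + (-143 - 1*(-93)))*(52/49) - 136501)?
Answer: 10806068/6697701 ≈ 1.6134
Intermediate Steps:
(262117 - 482649)/((-126 + (-143 - 1*(-93)))*(52/49) - 136501) = -220532/((-126 + (-143 + 93))*(52*(1/49)) - 136501) = -220532/((-126 - 50)*(52/49) - 136501) = -220532/(-176*52/49 - 136501) = -220532/(-9152/49 - 136501) = -220532/(-6697701/49) = -220532*(-49/6697701) = 10806068/6697701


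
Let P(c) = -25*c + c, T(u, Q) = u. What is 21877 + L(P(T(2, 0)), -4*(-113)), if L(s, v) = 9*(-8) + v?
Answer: 22257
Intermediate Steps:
P(c) = -24*c
L(s, v) = -72 + v
21877 + L(P(T(2, 0)), -4*(-113)) = 21877 + (-72 - 4*(-113)) = 21877 + (-72 + 452) = 21877 + 380 = 22257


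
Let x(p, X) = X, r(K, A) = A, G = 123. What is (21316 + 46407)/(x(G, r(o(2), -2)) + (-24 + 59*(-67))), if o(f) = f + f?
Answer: -67723/3979 ≈ -17.020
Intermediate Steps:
o(f) = 2*f
(21316 + 46407)/(x(G, r(o(2), -2)) + (-24 + 59*(-67))) = (21316 + 46407)/(-2 + (-24 + 59*(-67))) = 67723/(-2 + (-24 - 3953)) = 67723/(-2 - 3977) = 67723/(-3979) = 67723*(-1/3979) = -67723/3979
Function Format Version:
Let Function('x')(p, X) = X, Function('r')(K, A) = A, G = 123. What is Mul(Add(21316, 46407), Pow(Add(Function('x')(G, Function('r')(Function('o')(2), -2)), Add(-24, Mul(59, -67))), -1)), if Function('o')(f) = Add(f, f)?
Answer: Rational(-67723, 3979) ≈ -17.020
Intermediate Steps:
Function('o')(f) = Mul(2, f)
Mul(Add(21316, 46407), Pow(Add(Function('x')(G, Function('r')(Function('o')(2), -2)), Add(-24, Mul(59, -67))), -1)) = Mul(Add(21316, 46407), Pow(Add(-2, Add(-24, Mul(59, -67))), -1)) = Mul(67723, Pow(Add(-2, Add(-24, -3953)), -1)) = Mul(67723, Pow(Add(-2, -3977), -1)) = Mul(67723, Pow(-3979, -1)) = Mul(67723, Rational(-1, 3979)) = Rational(-67723, 3979)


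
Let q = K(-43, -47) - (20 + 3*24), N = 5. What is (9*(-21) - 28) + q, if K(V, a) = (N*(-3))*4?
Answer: -369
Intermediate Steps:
K(V, a) = -60 (K(V, a) = (5*(-3))*4 = -15*4 = -60)
q = -152 (q = -60 - (20 + 3*24) = -60 - (20 + 72) = -60 - 1*92 = -60 - 92 = -152)
(9*(-21) - 28) + q = (9*(-21) - 28) - 152 = (-189 - 28) - 152 = -217 - 152 = -369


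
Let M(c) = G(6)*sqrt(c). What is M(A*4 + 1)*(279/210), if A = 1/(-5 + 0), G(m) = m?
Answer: 279*sqrt(5)/175 ≈ 3.5649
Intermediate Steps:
A = -1/5 (A = 1/(-5) = -1/5 ≈ -0.20000)
M(c) = 6*sqrt(c)
M(A*4 + 1)*(279/210) = (6*sqrt(-1/5*4 + 1))*(279/210) = (6*sqrt(-4/5 + 1))*(279*(1/210)) = (6*sqrt(1/5))*(93/70) = (6*(sqrt(5)/5))*(93/70) = (6*sqrt(5)/5)*(93/70) = 279*sqrt(5)/175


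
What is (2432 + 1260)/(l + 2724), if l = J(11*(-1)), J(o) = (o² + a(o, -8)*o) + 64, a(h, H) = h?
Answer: 1846/1515 ≈ 1.2185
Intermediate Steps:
J(o) = 64 + 2*o² (J(o) = (o² + o*o) + 64 = (o² + o²) + 64 = 2*o² + 64 = 64 + 2*o²)
l = 306 (l = 64 + 2*(11*(-1))² = 64 + 2*(-11)² = 64 + 2*121 = 64 + 242 = 306)
(2432 + 1260)/(l + 2724) = (2432 + 1260)/(306 + 2724) = 3692/3030 = 3692*(1/3030) = 1846/1515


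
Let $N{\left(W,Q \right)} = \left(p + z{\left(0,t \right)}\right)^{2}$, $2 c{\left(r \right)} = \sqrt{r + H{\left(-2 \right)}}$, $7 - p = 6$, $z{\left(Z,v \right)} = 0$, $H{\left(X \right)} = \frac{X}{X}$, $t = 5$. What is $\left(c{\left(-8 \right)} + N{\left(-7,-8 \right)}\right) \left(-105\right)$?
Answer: $-105 - \frac{105 i \sqrt{7}}{2} \approx -105.0 - 138.9 i$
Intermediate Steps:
$H{\left(X \right)} = 1$
$p = 1$ ($p = 7 - 6 = 1$)
$c{\left(r \right)} = \frac{\sqrt{1 + r}}{2}$ ($c{\left(r \right)} = \frac{\sqrt{r + 1}}{2} = \frac{\sqrt{1 + r}}{2}$)
$N{\left(W,Q \right)} = 1$ ($N{\left(W,Q \right)} = \left(1 + 0\right)^{2} = 1^{2} = 1$)
$\left(c{\left(-8 \right)} + N{\left(-7,-8 \right)}\right) \left(-105\right) = \left(\frac{\sqrt{1 - 8}}{2} + 1\right) \left(-105\right) = \left(\frac{\sqrt{-7}}{2} + 1\right) \left(-105\right) = \left(\frac{i \sqrt{7}}{2} + 1\right) \left(-105\right) = \left(1 + \frac{i \sqrt{7}}{2}\right) \left(-105\right) = -105 - \frac{105 i \sqrt{7}}{2}$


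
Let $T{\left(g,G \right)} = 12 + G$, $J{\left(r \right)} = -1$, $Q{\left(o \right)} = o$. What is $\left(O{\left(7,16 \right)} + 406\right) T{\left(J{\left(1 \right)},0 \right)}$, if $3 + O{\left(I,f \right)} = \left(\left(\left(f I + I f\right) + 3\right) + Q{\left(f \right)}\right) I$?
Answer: $25248$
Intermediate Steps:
$O{\left(I,f \right)} = -3 + I \left(3 + f + 2 I f\right)$ ($O{\left(I,f \right)} = -3 + \left(\left(\left(f I + I f\right) + 3\right) + f\right) I = -3 + \left(\left(\left(I f + I f\right) + 3\right) + f\right) I = -3 + \left(\left(2 I f + 3\right) + f\right) I = -3 + \left(\left(3 + 2 I f\right) + f\right) I = -3 + \left(3 + f + 2 I f\right) I = -3 + I \left(3 + f + 2 I f\right)$)
$\left(O{\left(7,16 \right)} + 406\right) T{\left(J{\left(1 \right)},0 \right)} = \left(\left(-3 + 3 \cdot 7 + 7 \cdot 16 + 2 \cdot 16 \cdot 7^{2}\right) + 406\right) \left(12 + 0\right) = \left(\left(-3 + 21 + 112 + 2 \cdot 16 \cdot 49\right) + 406\right) 12 = \left(\left(-3 + 21 + 112 + 1568\right) + 406\right) 12 = \left(1698 + 406\right) 12 = 2104 \cdot 12 = 25248$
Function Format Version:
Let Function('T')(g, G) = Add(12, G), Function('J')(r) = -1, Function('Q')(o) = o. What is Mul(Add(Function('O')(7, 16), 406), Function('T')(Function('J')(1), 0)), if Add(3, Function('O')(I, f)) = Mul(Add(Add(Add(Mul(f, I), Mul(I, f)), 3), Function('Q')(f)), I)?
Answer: 25248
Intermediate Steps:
Function('O')(I, f) = Add(-3, Mul(I, Add(3, f, Mul(2, I, f)))) (Function('O')(I, f) = Add(-3, Mul(Add(Add(Add(Mul(f, I), Mul(I, f)), 3), f), I)) = Add(-3, Mul(Add(Add(Add(Mul(I, f), Mul(I, f)), 3), f), I)) = Add(-3, Mul(Add(Add(Mul(2, I, f), 3), f), I)) = Add(-3, Mul(Add(Add(3, Mul(2, I, f)), f), I)) = Add(-3, Mul(Add(3, f, Mul(2, I, f)), I)) = Add(-3, Mul(I, Add(3, f, Mul(2, I, f)))))
Mul(Add(Function('O')(7, 16), 406), Function('T')(Function('J')(1), 0)) = Mul(Add(Add(-3, Mul(3, 7), Mul(7, 16), Mul(2, 16, Pow(7, 2))), 406), Add(12, 0)) = Mul(Add(Add(-3, 21, 112, Mul(2, 16, 49)), 406), 12) = Mul(Add(Add(-3, 21, 112, 1568), 406), 12) = Mul(Add(1698, 406), 12) = Mul(2104, 12) = 25248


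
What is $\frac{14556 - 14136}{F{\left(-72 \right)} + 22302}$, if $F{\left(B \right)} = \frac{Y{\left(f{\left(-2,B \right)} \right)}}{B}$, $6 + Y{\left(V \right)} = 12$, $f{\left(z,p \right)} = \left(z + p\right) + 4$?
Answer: $\frac{5040}{267623} \approx 0.018832$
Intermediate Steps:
$f{\left(z,p \right)} = 4 + p + z$ ($f{\left(z,p \right)} = \left(p + z\right) + 4 = 4 + p + z$)
$Y{\left(V \right)} = 6$ ($Y{\left(V \right)} = -6 + 12 = 6$)
$F{\left(B \right)} = \frac{6}{B}$
$\frac{14556 - 14136}{F{\left(-72 \right)} + 22302} = \frac{14556 - 14136}{\frac{6}{-72} + 22302} = \frac{420}{6 \left(- \frac{1}{72}\right) + 22302} = \frac{420}{- \frac{1}{12} + 22302} = \frac{420}{\frac{267623}{12}} = 420 \cdot \frac{12}{267623} = \frac{5040}{267623}$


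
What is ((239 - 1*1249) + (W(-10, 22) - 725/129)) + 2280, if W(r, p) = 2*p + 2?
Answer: 169039/129 ≈ 1310.4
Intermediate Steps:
W(r, p) = 2 + 2*p
((239 - 1*1249) + (W(-10, 22) - 725/129)) + 2280 = ((239 - 1*1249) + ((2 + 2*22) - 725/129)) + 2280 = ((239 - 1249) + ((2 + 44) - 725*1/129)) + 2280 = (-1010 + (46 - 725/129)) + 2280 = (-1010 + 5209/129) + 2280 = -125081/129 + 2280 = 169039/129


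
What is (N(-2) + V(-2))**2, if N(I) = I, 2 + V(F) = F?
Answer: 36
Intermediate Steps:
V(F) = -2 + F
(N(-2) + V(-2))**2 = (-2 + (-2 - 2))**2 = (-2 - 4)**2 = (-6)**2 = 36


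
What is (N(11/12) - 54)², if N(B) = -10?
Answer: 4096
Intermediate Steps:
(N(11/12) - 54)² = (-10 - 54)² = (-64)² = 4096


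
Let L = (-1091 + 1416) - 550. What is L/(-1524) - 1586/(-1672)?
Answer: 58193/53086 ≈ 1.0962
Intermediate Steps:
L = -225 (L = 325 - 550 = -225)
L/(-1524) - 1586/(-1672) = -225/(-1524) - 1586/(-1672) = -225*(-1/1524) - 1586*(-1/1672) = 75/508 + 793/836 = 58193/53086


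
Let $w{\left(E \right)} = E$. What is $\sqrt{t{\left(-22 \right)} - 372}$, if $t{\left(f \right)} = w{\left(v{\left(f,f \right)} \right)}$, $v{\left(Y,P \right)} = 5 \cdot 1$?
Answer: $i \sqrt{367} \approx 19.157 i$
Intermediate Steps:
$v{\left(Y,P \right)} = 5$
$t{\left(f \right)} = 5$
$\sqrt{t{\left(-22 \right)} - 372} = \sqrt{5 - 372} = \sqrt{-367} = i \sqrt{367}$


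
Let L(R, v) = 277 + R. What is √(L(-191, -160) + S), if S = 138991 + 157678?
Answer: √296755 ≈ 544.75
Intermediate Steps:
S = 296669
√(L(-191, -160) + S) = √((277 - 191) + 296669) = √(86 + 296669) = √296755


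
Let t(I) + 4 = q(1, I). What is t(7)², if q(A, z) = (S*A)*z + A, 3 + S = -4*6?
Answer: 36864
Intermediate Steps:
S = -27 (S = -3 - 4*6 = -3 - 24 = -27)
q(A, z) = A - 27*A*z (q(A, z) = (-27*A)*z + A = -27*A*z + A = A - 27*A*z)
t(I) = -3 - 27*I (t(I) = -4 + 1*(1 - 27*I) = -4 + (1 - 27*I) = -3 - 27*I)
t(7)² = (-3 - 27*7)² = (-3 - 189)² = (-192)² = 36864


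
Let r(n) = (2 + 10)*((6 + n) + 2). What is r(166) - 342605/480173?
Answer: 1002258619/480173 ≈ 2087.3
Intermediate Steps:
r(n) = 96 + 12*n (r(n) = 12*(8 + n) = 96 + 12*n)
r(166) - 342605/480173 = (96 + 12*166) - 342605/480173 = (96 + 1992) - 342605*1/480173 = 2088 - 342605/480173 = 1002258619/480173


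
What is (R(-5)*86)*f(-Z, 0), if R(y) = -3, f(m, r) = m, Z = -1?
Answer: -258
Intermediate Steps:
(R(-5)*86)*f(-Z, 0) = (-3*86)*(-1*(-1)) = -258*1 = -258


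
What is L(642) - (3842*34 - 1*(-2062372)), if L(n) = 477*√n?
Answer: -2193000 + 477*√642 ≈ -2.1809e+6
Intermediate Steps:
L(642) - (3842*34 - 1*(-2062372)) = 477*√642 - (3842*34 - 1*(-2062372)) = 477*√642 - (130628 + 2062372) = 477*√642 - 1*2193000 = 477*√642 - 2193000 = -2193000 + 477*√642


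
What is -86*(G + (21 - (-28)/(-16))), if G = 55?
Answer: -12771/2 ≈ -6385.5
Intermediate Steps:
-86*(G + (21 - (-28)/(-16))) = -86*(55 + (21 - (-28)/(-16))) = -86*(55 + (21 - (-28)*(-1)/16)) = -86*(55 + (21 - 1*7/4)) = -86*(55 + (21 - 7/4)) = -86*(55 + 77/4) = -86*297/4 = -12771/2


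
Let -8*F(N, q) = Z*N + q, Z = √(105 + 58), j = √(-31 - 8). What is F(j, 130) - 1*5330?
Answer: -21385/4 - I*√6357/8 ≈ -5346.3 - 9.9664*I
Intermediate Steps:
j = I*√39 (j = √(-39) = I*√39 ≈ 6.245*I)
Z = √163 ≈ 12.767
F(N, q) = -q/8 - N*√163/8 (F(N, q) = -(√163*N + q)/8 = -(N*√163 + q)/8 = -(q + N*√163)/8 = -q/8 - N*√163/8)
F(j, 130) - 1*5330 = (-⅛*130 - I*√39*√163/8) - 1*5330 = (-65/4 - I*√6357/8) - 5330 = -21385/4 - I*√6357/8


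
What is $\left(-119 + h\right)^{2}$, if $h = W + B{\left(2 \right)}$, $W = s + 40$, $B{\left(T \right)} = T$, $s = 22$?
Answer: $3025$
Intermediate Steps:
$W = 62$ ($W = 22 + 40 = 62$)
$h = 64$ ($h = 62 + 2 = 64$)
$\left(-119 + h\right)^{2} = \left(-119 + 64\right)^{2} = \left(-55\right)^{2} = 3025$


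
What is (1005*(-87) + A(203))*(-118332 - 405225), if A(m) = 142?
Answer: 45702861201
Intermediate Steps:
(1005*(-87) + A(203))*(-118332 - 405225) = (1005*(-87) + 142)*(-118332 - 405225) = (-87435 + 142)*(-523557) = -87293*(-523557) = 45702861201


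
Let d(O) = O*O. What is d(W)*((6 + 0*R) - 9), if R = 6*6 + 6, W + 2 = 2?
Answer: 0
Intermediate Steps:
W = 0 (W = -2 + 2 = 0)
R = 42 (R = 36 + 6 = 42)
d(O) = O²
d(W)*((6 + 0*R) - 9) = 0²*((6 + 0*42) - 9) = 0*((6 + 0) - 9) = 0*(6 - 9) = 0*(-3) = 0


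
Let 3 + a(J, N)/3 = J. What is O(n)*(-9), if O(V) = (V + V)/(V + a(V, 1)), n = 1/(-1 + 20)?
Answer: 18/167 ≈ 0.10778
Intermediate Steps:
a(J, N) = -9 + 3*J
n = 1/19 ≈ 0.052632
O(V) = 2*V/(-9 + 4*V) (O(V) = (V + V)/(V + (-9 + 3*V)) = (2*V)/(-9 + 4*V) = 2*V/(-9 + 4*V))
O(n)*(-9) = (2*(1/19)/(-9 + 4*(1/19)))*(-9) = (2*(1/19)/(-9 + 4/19))*(-9) = (2*(1/19)/(-167/19))*(-9) = (2*(1/19)*(-19/167))*(-9) = -2/167*(-9) = 18/167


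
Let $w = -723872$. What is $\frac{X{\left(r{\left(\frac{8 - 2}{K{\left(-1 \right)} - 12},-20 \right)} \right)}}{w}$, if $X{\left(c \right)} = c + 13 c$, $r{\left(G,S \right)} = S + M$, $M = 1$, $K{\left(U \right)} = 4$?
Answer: $\frac{133}{361936} \approx 0.00036747$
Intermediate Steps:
$r{\left(G,S \right)} = 1 + S$ ($r{\left(G,S \right)} = S + 1 = 1 + S$)
$X{\left(c \right)} = 14 c$
$\frac{X{\left(r{\left(\frac{8 - 2}{K{\left(-1 \right)} - 12},-20 \right)} \right)}}{w} = \frac{14 \left(1 - 20\right)}{-723872} = 14 \left(-19\right) \left(- \frac{1}{723872}\right) = \left(-266\right) \left(- \frac{1}{723872}\right) = \frac{133}{361936}$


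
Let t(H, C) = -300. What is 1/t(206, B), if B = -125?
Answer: -1/300 ≈ -0.0033333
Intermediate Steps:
1/t(206, B) = 1/(-300) = -1/300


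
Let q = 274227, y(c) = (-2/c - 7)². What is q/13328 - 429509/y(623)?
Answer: -130389574560485/14924042896 ≈ -8736.9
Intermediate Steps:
y(c) = (-7 - 2/c)²
q/13328 - 429509/y(623) = 274227/13328 - 429509*388129/(2 + 7*623)² = 274227*(1/13328) - 429509*388129/(2 + 4361)² = 16131/784 - 429509/((1/388129)*4363²) = 16131/784 - 429509/((1/388129)*19035769) = 16131/784 - 429509/19035769/388129 = 16131/784 - 429509*388129/19035769 = 16131/784 - 166704898661/19035769 = -130389574560485/14924042896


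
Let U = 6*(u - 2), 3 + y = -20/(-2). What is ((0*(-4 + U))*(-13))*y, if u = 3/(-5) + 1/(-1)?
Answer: 0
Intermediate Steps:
u = -8/5 (u = 3*(-1/5) + 1*(-1) = -3/5 - 1 = -8/5 ≈ -1.6000)
y = 7 (y = -3 - 20/(-2) = -3 - 20*(-1/2) = -3 + 10 = 7)
U = -108/5 (U = 6*(-8/5 - 2) = 6*(-18/5) = -108/5 ≈ -21.600)
((0*(-4 + U))*(-13))*y = ((0*(-4 - 108/5))*(-13))*7 = ((0*(-128/5))*(-13))*7 = (0*(-13))*7 = 0*7 = 0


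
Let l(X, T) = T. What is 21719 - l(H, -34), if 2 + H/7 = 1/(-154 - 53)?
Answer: 21753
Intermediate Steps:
H = -2905/207 (H = -14 + 7/(-154 - 53) = -14 + 7/(-207) = -14 + 7*(-1/207) = -14 - 7/207 = -2905/207 ≈ -14.034)
21719 - l(H, -34) = 21719 - 1*(-34) = 21719 + 34 = 21753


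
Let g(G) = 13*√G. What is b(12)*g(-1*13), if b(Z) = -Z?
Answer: -156*I*√13 ≈ -562.47*I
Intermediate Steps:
b(12)*g(-1*13) = (-1*12)*(13*√(-1*13)) = -156*√(-13) = -156*I*√13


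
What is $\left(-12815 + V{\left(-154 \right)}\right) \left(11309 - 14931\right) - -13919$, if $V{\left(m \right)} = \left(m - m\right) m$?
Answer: $46429849$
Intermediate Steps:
$V{\left(m \right)} = 0$ ($V{\left(m \right)} = 0 m = 0$)
$\left(-12815 + V{\left(-154 \right)}\right) \left(11309 - 14931\right) - -13919 = \left(-12815 + 0\right) \left(11309 - 14931\right) - -13919 = \left(-12815\right) \left(-3622\right) + 13919 = 46415930 + 13919 = 46429849$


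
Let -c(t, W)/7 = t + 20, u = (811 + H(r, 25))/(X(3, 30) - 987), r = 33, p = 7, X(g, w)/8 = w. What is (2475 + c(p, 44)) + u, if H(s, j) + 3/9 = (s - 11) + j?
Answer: 61691/27 ≈ 2284.9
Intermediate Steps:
X(g, w) = 8*w
H(s, j) = -34/3 + j + s (H(s, j) = -⅓ + ((s - 11) + j) = -⅓ + ((-11 + s) + j) = -⅓ + (-11 + j + s) = -34/3 + j + s)
u = -31/27 (u = (811 + (-34/3 + 25 + 33))/(8*30 - 987) = (811 + 140/3)/(240 - 987) = (2573/3)/(-747) = (2573/3)*(-1/747) = -31/27 ≈ -1.1481)
c(t, W) = -140 - 7*t (c(t, W) = -7*(t + 20) = -7*(20 + t) = -140 - 7*t)
(2475 + c(p, 44)) + u = (2475 + (-140 - 7*7)) - 31/27 = (2475 + (-140 - 49)) - 31/27 = (2475 - 189) - 31/27 = 2286 - 31/27 = 61691/27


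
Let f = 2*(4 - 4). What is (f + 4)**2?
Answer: 16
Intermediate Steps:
f = 0 (f = 2*0 = 0)
(f + 4)**2 = (0 + 4)**2 = 4**2 = 16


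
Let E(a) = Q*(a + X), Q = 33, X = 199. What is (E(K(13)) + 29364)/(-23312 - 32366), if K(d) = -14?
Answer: -5067/7954 ≈ -0.63704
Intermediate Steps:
E(a) = 6567 + 33*a (E(a) = 33*(a + 199) = 33*(199 + a) = 6567 + 33*a)
(E(K(13)) + 29364)/(-23312 - 32366) = ((6567 + 33*(-14)) + 29364)/(-23312 - 32366) = ((6567 - 462) + 29364)/(-55678) = (6105 + 29364)*(-1/55678) = 35469*(-1/55678) = -5067/7954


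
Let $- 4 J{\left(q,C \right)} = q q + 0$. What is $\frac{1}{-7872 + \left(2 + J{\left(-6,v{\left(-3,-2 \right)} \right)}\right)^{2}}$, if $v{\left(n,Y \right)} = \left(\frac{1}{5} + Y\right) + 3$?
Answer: $- \frac{1}{7823} \approx -0.00012783$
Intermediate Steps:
$v{\left(n,Y \right)} = \frac{16}{5} + Y$ ($v{\left(n,Y \right)} = \left(\frac{1}{5} + Y\right) + 3 = \frac{16}{5} + Y$)
$J{\left(q,C \right)} = - \frac{q^{2}}{4}$ ($J{\left(q,C \right)} = - \frac{q q + 0}{4} = - \frac{q^{2} + 0}{4} = - \frac{q^{2}}{4}$)
$\frac{1}{-7872 + \left(2 + J{\left(-6,v{\left(-3,-2 \right)} \right)}\right)^{2}} = \frac{1}{-7872 + \left(2 - \frac{\left(-6\right)^{2}}{4}\right)^{2}} = \frac{1}{-7872 + \left(2 - 9\right)^{2}} = \frac{1}{-7872 + \left(-7\right)^{2}} = \frac{1}{-7872 + 49} = \frac{1}{-7823} = - \frac{1}{7823}$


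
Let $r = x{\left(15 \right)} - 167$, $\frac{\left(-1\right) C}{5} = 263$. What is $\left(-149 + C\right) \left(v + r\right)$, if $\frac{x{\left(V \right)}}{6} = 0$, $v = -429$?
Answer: $872544$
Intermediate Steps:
$C = -1315$ ($C = \left(-5\right) 263 = -1315$)
$x{\left(V \right)} = 0$ ($x{\left(V \right)} = 6 \cdot 0 = 0$)
$r = -167$ ($r = 0 - 167 = -167$)
$\left(-149 + C\right) \left(v + r\right) = \left(-149 - 1315\right) \left(-429 - 167\right) = \left(-1464\right) \left(-596\right) = 872544$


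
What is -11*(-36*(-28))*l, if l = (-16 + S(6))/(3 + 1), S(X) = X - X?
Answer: 44352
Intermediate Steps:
S(X) = 0
l = -4 (l = (-16 + 0)/(3 + 1) = -16/4 = -16*1/4 = -4)
-11*(-36*(-28))*l = -11*(-36*(-28))*(-4) = -11088*(-4) = -11*(-4032) = 44352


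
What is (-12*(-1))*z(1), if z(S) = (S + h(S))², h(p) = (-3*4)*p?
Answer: 1452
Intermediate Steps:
h(p) = -12*p
z(S) = 121*S² (z(S) = (S - 12*S)² = (-11*S)² = 121*S²)
(-12*(-1))*z(1) = (-12*(-1))*(121*1²) = 12*(121*1) = 12*121 = 1452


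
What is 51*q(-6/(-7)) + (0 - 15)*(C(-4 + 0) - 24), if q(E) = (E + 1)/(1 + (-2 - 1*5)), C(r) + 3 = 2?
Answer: 5029/14 ≈ 359.21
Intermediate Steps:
C(r) = -1 (C(r) = -3 + 2 = -1)
q(E) = -⅙ - E/6 (q(E) = (1 + E)/(1 + (-2 - 5)) = (1 + E)/(1 - 7) = (1 + E)/(-6) = (1 + E)*(-⅙) = -⅙ - E/6)
51*q(-6/(-7)) + (0 - 15)*(C(-4 + 0) - 24) = 51*(-⅙ - (-1)/(-7)) + (0 - 15)*(-1 - 24) = 51*(-⅙ - (-1)*(-1)/7) - 15*(-25) = 51*(-⅙ - ⅙*6/7) + 375 = 51*(-⅙ - ⅐) + 375 = 51*(-13/42) + 375 = -221/14 + 375 = 5029/14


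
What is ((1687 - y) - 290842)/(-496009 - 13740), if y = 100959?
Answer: 390114/509749 ≈ 0.76531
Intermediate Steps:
((1687 - y) - 290842)/(-496009 - 13740) = ((1687 - 1*100959) - 290842)/(-496009 - 13740) = ((1687 - 100959) - 290842)/(-509749) = (-99272 - 290842)*(-1/509749) = -390114*(-1/509749) = 390114/509749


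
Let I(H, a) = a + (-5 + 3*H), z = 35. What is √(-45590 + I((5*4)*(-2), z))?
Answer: 4*I*√2855 ≈ 213.73*I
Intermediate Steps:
I(H, a) = -5 + a + 3*H
√(-45590 + I((5*4)*(-2), z)) = √(-45590 + (-5 + 35 + 3*((5*4)*(-2)))) = √(-45590 + (-5 + 35 + 3*(20*(-2)))) = √(-45590 + (-5 + 35 + 3*(-40))) = √(-45590 + (-5 + 35 - 120)) = √(-45590 - 90) = √(-45680) = 4*I*√2855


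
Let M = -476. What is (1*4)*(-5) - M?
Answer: 456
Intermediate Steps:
(1*4)*(-5) - M = (1*4)*(-5) - 1*(-476) = 4*(-5) + 476 = -20 + 476 = 456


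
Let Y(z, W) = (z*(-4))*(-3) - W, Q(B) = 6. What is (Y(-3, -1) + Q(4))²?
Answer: 841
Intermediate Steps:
Y(z, W) = -W + 12*z (Y(z, W) = -4*z*(-3) - W = 12*z - W = -W + 12*z)
(Y(-3, -1) + Q(4))² = ((-1*(-1) + 12*(-3)) + 6)² = ((1 - 36) + 6)² = (-35 + 6)² = (-29)² = 841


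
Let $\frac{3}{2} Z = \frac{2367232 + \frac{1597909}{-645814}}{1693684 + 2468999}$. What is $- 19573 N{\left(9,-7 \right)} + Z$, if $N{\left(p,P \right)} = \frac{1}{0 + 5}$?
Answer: $- \frac{26306685508600048}{6720797397405} \approx -3914.2$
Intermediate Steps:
$N{\left(p,P \right)} = \frac{1}{5}$
$Z = \frac{509596656313}{1344159479481}$ ($Z = \frac{2 \frac{2367232 + \frac{1597909}{-645814}}{1693684 + 2468999}}{3} = \frac{2 \frac{2367232 + 1597909 \left(- \frac{1}{645814}\right)}{4162683}}{3} = \frac{2 \left(2367232 - \frac{1597909}{645814}\right) \frac{1}{4162683}}{3} = \frac{2 \cdot \frac{1528789968939}{645814} \cdot \frac{1}{4162683}}{3} = \frac{2}{3} \cdot \frac{509596656313}{896106319654} = \frac{509596656313}{1344159479481} \approx 0.37912$)
$- 19573 N{\left(9,-7 \right)} + Z = \left(-19573\right) \frac{1}{5} + \frac{509596656313}{1344159479481} = - \frac{19573}{5} + \frac{509596656313}{1344159479481} = - \frac{26306685508600048}{6720797397405}$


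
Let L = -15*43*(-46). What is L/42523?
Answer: 29670/42523 ≈ 0.69774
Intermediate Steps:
L = 29670 (L = -645*(-46) = 29670)
L/42523 = 29670/42523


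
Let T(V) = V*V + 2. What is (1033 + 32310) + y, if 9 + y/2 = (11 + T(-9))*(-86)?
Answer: 17157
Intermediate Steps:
T(V) = 2 + V² (T(V) = V² + 2 = 2 + V²)
y = -16186 (y = -18 + 2*((11 + (2 + (-9)²))*(-86)) = -18 + 2*((11 + (2 + 81))*(-86)) = -18 + 2*((11 + 83)*(-86)) = -18 + 2*(94*(-86)) = -18 + 2*(-8084) = -18 - 16168 = -16186)
(1033 + 32310) + y = (1033 + 32310) - 16186 = 33343 - 16186 = 17157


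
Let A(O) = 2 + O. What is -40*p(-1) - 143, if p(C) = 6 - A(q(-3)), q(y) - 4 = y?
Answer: -263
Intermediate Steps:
q(y) = 4 + y
p(C) = 3 (p(C) = 6 - (2 + (4 - 3)) = 6 - (2 + 1) = 6 - 1*3 = 6 - 3 = 3)
-40*p(-1) - 143 = -40*3 - 143 = -120 - 143 = -263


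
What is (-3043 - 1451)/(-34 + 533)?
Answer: -4494/499 ≈ -9.0060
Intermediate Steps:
(-3043 - 1451)/(-34 + 533) = -4494/499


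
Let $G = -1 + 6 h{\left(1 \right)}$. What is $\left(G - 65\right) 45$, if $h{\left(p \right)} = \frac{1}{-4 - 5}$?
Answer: $-3000$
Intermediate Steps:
$h{\left(p \right)} = - \frac{1}{9}$ ($h{\left(p \right)} = \frac{1}{-9} = - \frac{1}{9}$)
$G = - \frac{5}{3}$ ($G = -1 + 6 \left(- \frac{1}{9}\right) = -1 - \frac{2}{3} = - \frac{5}{3} \approx -1.6667$)
$\left(G - 65\right) 45 = \left(- \frac{5}{3} - 65\right) 45 = \left(- \frac{200}{3}\right) 45 = -3000$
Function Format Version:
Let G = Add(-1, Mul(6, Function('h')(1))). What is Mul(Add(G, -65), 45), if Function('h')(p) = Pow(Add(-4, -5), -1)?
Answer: -3000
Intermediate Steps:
Function('h')(p) = Rational(-1, 9) (Function('h')(p) = Pow(-9, -1) = Rational(-1, 9))
G = Rational(-5, 3) (G = Add(-1, Mul(6, Rational(-1, 9))) = Add(-1, Rational(-2, 3)) = Rational(-5, 3) ≈ -1.6667)
Mul(Add(G, -65), 45) = Mul(Add(Rational(-5, 3), -65), 45) = Mul(Rational(-200, 3), 45) = -3000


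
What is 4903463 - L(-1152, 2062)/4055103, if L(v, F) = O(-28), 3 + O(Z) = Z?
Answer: 19884047521720/4055103 ≈ 4.9035e+6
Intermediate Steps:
O(Z) = -3 + Z
L(v, F) = -31 (L(v, F) = -3 - 28 = -31)
4903463 - L(-1152, 2062)/4055103 = 4903463 - (-31)/4055103 = 4903463 - 1*(-31/4055103) = 4903463 + 31/4055103 = 19884047521720/4055103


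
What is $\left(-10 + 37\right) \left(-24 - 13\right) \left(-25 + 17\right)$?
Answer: $7992$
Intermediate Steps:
$\left(-10 + 37\right) \left(-24 - 13\right) \left(-25 + 17\right) = 27 \left(\left(-37\right) \left(-8\right)\right) = 27 \cdot 296 = 7992$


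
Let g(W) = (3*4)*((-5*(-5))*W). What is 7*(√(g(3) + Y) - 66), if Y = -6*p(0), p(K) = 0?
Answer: -252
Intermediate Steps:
Y = 0 (Y = -6*0 = 0)
g(W) = 300*W (g(W) = 12*(25*W) = 300*W)
7*(√(g(3) + Y) - 66) = 7*(√(300*3 + 0) - 66) = 7*(√(900 + 0) - 66) = 7*(√900 - 66) = 7*(30 - 66) = 7*(-36) = -252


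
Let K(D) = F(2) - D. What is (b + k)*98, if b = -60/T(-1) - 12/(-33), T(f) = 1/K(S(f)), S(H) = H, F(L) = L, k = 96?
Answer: -90160/11 ≈ -8196.4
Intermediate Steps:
K(D) = 2 - D
T(f) = 1/(2 - f)
b = -1976/11 (b = -60/((-1/(-2 - 1))) - 12/(-33) = -60/((-1/(-3))) - 12*(-1/33) = -60/((-1*(-⅓))) + 4/11 = -60/⅓ + 4/11 = -60*3 + 4/11 = -180 + 4/11 = -1976/11 ≈ -179.64)
(b + k)*98 = (-1976/11 + 96)*98 = -920/11*98 = -90160/11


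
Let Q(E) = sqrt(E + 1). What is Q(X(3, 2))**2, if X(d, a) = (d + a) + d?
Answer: 9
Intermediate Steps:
X(d, a) = a + 2*d (X(d, a) = (a + d) + d = a + 2*d)
Q(E) = sqrt(1 + E)
Q(X(3, 2))**2 = (sqrt(1 + (2 + 2*3)))**2 = (sqrt(1 + (2 + 6)))**2 = (sqrt(1 + 8))**2 = (sqrt(9))**2 = 3**2 = 9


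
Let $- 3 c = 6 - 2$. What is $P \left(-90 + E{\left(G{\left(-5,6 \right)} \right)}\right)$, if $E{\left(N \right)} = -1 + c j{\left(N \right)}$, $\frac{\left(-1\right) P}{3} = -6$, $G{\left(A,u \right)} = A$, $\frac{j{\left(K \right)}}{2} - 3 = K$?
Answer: $-1542$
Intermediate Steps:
$j{\left(K \right)} = 6 + 2 K$
$P = 18$ ($P = \left(-3\right) \left(-6\right) = 18$)
$c = - \frac{4}{3}$ ($c = - \frac{6 - 2}{3} = \left(- \frac{1}{3}\right) 4 = - \frac{4}{3} \approx -1.3333$)
$E{\left(N \right)} = -9 - \frac{8 N}{3}$ ($E{\left(N \right)} = -1 - \frac{4 \left(6 + 2 N\right)}{3} = -1 - \left(8 + \frac{8 N}{3}\right) = -9 - \frac{8 N}{3}$)
$P \left(-90 + E{\left(G{\left(-5,6 \right)} \right)}\right) = 18 \left(-90 - - \frac{13}{3}\right) = 18 \left(-90 + \left(-9 + \frac{40}{3}\right)\right) = 18 \left(-90 + \frac{13}{3}\right) = 18 \left(- \frac{257}{3}\right) = -1542$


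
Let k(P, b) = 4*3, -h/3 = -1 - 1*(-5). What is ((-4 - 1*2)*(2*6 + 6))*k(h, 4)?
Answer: -1296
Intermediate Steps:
h = -12 (h = -3*(-1 - 1*(-5)) = -3*(-1 + 5) = -3*4 = -12)
k(P, b) = 12
((-4 - 1*2)*(2*6 + 6))*k(h, 4) = ((-4 - 1*2)*(2*6 + 6))*12 = ((-4 - 2)*(12 + 6))*12 = -6*18*12 = -108*12 = -1296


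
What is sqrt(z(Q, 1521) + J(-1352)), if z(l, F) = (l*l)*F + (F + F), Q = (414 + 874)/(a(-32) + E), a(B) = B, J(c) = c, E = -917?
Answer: sqrt(23936506)/73 ≈ 67.021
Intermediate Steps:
Q = -1288/949 (Q = (414 + 874)/(-32 - 917) = 1288/(-949) = 1288*(-1/949) = -1288/949 ≈ -1.3572)
z(l, F) = 2*F + F*l**2 (z(l, F) = l**2*F + 2*F = F*l**2 + 2*F = 2*F + F*l**2)
sqrt(z(Q, 1521) + J(-1352)) = sqrt(1521*(2 + (-1288/949)**2) - 1352) = sqrt(1521*(2 + 1658944/900601) - 1352) = sqrt(1521*(3460146/900601) - 1352) = sqrt(31141314/5329 - 1352) = sqrt(23936506/5329) = sqrt(23936506)/73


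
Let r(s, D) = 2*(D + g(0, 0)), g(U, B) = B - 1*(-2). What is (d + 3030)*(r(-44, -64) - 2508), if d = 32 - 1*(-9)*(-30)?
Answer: -7348544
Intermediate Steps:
g(U, B) = 2 + B (g(U, B) = B + 2 = 2 + B)
r(s, D) = 4 + 2*D (r(s, D) = 2*(D + (2 + 0)) = 2*(D + 2) = 2*(2 + D) = 4 + 2*D)
d = -238 (d = 32 + 9*(-30) = 32 - 270 = -238)
(d + 3030)*(r(-44, -64) - 2508) = (-238 + 3030)*((4 + 2*(-64)) - 2508) = 2792*((4 - 128) - 2508) = 2792*(-124 - 2508) = 2792*(-2632) = -7348544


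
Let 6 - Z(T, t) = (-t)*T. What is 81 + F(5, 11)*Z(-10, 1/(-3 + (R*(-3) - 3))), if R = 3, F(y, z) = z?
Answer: 463/3 ≈ 154.33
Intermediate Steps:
Z(T, t) = 6 + T*t (Z(T, t) = 6 - (-t)*T = 6 - (-1)*T*t = 6 + T*t)
81 + F(5, 11)*Z(-10, 1/(-3 + (R*(-3) - 3))) = 81 + 11*(6 - 10/(-3 + (3*(-3) - 3))) = 81 + 11*(6 - 10/(-3 + (-9 - 3))) = 81 + 11*(6 - 10/(-3 - 12)) = 81 + 11*(6 - 10/(-15)) = 81 + 11*(6 - 10*(-1/15)) = 81 + 11*(6 + ⅔) = 81 + 11*(20/3) = 81 + 220/3 = 463/3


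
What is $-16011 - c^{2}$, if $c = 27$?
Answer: $-16740$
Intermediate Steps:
$-16011 - c^{2} = -16011 - 27^{2} = -16011 - 729 = -16740$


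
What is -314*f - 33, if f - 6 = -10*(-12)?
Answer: -39597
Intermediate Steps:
f = 126 (f = 6 - 10*(-12) = 6 + 120 = 126)
-314*f - 33 = -314*126 - 33 = -39564 - 33 = -39597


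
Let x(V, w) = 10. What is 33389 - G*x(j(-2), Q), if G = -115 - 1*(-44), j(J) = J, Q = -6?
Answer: 34099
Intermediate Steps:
G = -71 (G = -115 + 44 = -71)
33389 - G*x(j(-2), Q) = 33389 - (-71)*10 = 33389 - 1*(-710) = 33389 + 710 = 34099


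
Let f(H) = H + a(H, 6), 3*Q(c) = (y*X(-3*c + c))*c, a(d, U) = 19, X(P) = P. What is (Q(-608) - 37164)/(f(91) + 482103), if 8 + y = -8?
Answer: 11717756/1446639 ≈ 8.1000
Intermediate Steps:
y = -16 (y = -8 - 8 = -16)
Q(c) = 32*c²/3 (Q(c) = ((-16*(-3*c + c))*c)/3 = ((-(-32)*c)*c)/3 = ((32*c)*c)/3 = (32*c²)/3 = 32*c²/3)
f(H) = 19 + H (f(H) = H + 19 = 19 + H)
(Q(-608) - 37164)/(f(91) + 482103) = ((32/3)*(-608)² - 37164)/((19 + 91) + 482103) = ((32/3)*369664 - 37164)/(110 + 482103) = (11829248/3 - 37164)/482213 = (11717756/3)*(1/482213) = 11717756/1446639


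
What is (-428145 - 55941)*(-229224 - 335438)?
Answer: 273344968932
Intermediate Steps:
(-428145 - 55941)*(-229224 - 335438) = -484086*(-564662) = 273344968932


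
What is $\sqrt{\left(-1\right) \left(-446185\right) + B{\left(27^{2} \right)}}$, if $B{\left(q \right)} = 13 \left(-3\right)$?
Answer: $\sqrt{446146} \approx 667.94$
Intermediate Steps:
$B{\left(q \right)} = -39$
$\sqrt{\left(-1\right) \left(-446185\right) + B{\left(27^{2} \right)}} = \sqrt{\left(-1\right) \left(-446185\right) - 39} = \sqrt{446185 - 39} = \sqrt{446146}$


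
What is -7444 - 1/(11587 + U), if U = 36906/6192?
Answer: -89059533172/11963935 ≈ -7444.0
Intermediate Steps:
U = 6151/1032 (U = 36906*(1/6192) = 6151/1032 ≈ 5.9603)
-7444 - 1/(11587 + U) = -7444 - 1/(11587 + 6151/1032) = -7444 - 1/11963935/1032 = -7444 - 1*1032/11963935 = -7444 - 1032/11963935 = -89059533172/11963935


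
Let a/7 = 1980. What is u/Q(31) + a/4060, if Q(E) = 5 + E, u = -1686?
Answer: -7555/174 ≈ -43.420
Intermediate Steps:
a = 13860 (a = 7*1980 = 13860)
u/Q(31) + a/4060 = -1686/(5 + 31) + 13860/4060 = -1686/36 + 13860*(1/4060) = -1686*1/36 + 99/29 = -281/6 + 99/29 = -7555/174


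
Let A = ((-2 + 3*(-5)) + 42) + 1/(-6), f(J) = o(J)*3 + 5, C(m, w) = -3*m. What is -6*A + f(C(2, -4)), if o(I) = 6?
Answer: -126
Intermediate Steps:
f(J) = 23 (f(J) = 6*3 + 5 = 18 + 5 = 23)
A = 149/6 (A = ((-2 - 15) + 42) - ⅙ = (-17 + 42) - ⅙ = 25 - ⅙ = 149/6 ≈ 24.833)
-6*A + f(C(2, -4)) = -6*149/6 + 23 = -149 + 23 = -126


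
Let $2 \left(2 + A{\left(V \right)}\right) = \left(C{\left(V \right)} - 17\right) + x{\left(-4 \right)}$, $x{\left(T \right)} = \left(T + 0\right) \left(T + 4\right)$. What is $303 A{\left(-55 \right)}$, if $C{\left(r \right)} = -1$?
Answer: $-3333$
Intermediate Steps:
$x{\left(T \right)} = T \left(4 + T\right)$
$A{\left(V \right)} = -11$ ($A{\left(V \right)} = -2 + \frac{\left(-1 - 17\right) - 4 \left(4 - 4\right)}{2} = -2 + \frac{-18 - 0}{2} = -2 + \frac{-18 + 0}{2} = -2 + \frac{1}{2} \left(-18\right) = -2 - 9 = -11$)
$303 A{\left(-55 \right)} = 303 \left(-11\right) = -3333$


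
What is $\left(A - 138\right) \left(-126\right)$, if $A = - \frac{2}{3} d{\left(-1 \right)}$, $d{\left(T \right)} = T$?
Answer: $17304$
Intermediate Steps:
$A = \frac{2}{3}$ ($A = - \frac{2}{3} \left(-1\right) = \left(-2\right) \frac{1}{3} \left(-1\right) = \left(- \frac{2}{3}\right) \left(-1\right) = \frac{2}{3} \approx 0.66667$)
$\left(A - 138\right) \left(-126\right) = \left(\frac{2}{3} - 138\right) \left(-126\right) = \left(- \frac{412}{3}\right) \left(-126\right) = 17304$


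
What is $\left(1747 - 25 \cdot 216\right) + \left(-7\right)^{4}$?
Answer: $-1252$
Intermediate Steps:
$\left(1747 - 25 \cdot 216\right) + \left(-7\right)^{4} = \left(1747 - 5400\right) + 2401 = -3653 + 2401 = -1252$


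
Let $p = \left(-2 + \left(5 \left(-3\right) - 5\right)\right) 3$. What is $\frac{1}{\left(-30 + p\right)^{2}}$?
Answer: $\frac{1}{9216} \approx 0.00010851$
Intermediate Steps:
$p = -66$ ($p = \left(-2 - 20\right) 3 = \left(-22\right) 3 = -66$)
$\frac{1}{\left(-30 + p\right)^{2}} = \frac{1}{\left(-30 - 66\right)^{2}} = \frac{1}{\left(-96\right)^{2}} = \frac{1}{9216}$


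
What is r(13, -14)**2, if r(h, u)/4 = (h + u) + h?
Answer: 2304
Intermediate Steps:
r(h, u) = 4*u + 8*h (r(h, u) = 4*((h + u) + h) = 4*(u + 2*h) = 4*u + 8*h)
r(13, -14)**2 = (4*(-14) + 8*13)**2 = (-56 + 104)**2 = 48**2 = 2304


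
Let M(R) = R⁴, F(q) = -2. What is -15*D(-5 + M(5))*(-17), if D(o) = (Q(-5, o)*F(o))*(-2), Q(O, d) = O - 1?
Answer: -6120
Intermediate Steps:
Q(O, d) = -1 + O
D(o) = -24 (D(o) = ((-1 - 5)*(-2))*(-2) = -6*(-2)*(-2) = 12*(-2) = -24)
-15*D(-5 + M(5))*(-17) = -15*(-24)*(-17) = 360*(-17) = -6120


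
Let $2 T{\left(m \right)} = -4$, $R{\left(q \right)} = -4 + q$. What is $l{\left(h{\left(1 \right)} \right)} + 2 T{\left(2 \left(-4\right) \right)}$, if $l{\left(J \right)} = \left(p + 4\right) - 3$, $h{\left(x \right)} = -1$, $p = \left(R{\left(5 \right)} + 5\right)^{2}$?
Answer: $33$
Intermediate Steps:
$p = 36$ ($p = \left(\left(-4 + 5\right) + 5\right)^{2} = \left(1 + 5\right)^{2} = 6^{2} = 36$)
$l{\left(J \right)} = 37$ ($l{\left(J \right)} = \left(36 + 4\right) - 3 = 40 - 3 = 37$)
$T{\left(m \right)} = -2$ ($T{\left(m \right)} = \frac{1}{2} \left(-4\right) = -2$)
$l{\left(h{\left(1 \right)} \right)} + 2 T{\left(2 \left(-4\right) \right)} = 37 + 2 \left(-2\right) = 37 - 4 = 33$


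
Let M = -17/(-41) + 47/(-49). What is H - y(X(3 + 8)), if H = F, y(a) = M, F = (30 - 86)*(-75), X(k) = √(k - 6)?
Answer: 8438894/2009 ≈ 4200.5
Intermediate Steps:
X(k) = √(-6 + k)
F = 4200 (F = -56*(-75) = 4200)
M = -1094/2009 (M = -17*(-1/41) + 47*(-1/49) = 17/41 - 47/49 = -1094/2009 ≈ -0.54455)
y(a) = -1094/2009
H = 4200
H - y(X(3 + 8)) = 4200 - 1*(-1094/2009) = 4200 + 1094/2009 = 8438894/2009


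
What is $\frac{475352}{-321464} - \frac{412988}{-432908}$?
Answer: $- \frac{2281965912}{4348885541} \approx -0.52472$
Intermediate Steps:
$\frac{475352}{-321464} - \frac{412988}{-432908} = 475352 \left(- \frac{1}{321464}\right) - - \frac{103247}{108227} = - \frac{59419}{40183} + \frac{103247}{108227} = - \frac{2281965912}{4348885541}$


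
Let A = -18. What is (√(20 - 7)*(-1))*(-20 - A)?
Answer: 2*√13 ≈ 7.2111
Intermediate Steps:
(√(20 - 7)*(-1))*(-20 - A) = (√(20 - 7)*(-1))*(-20 - 1*(-18)) = (√13*(-1))*(-20 + 18) = -√13*(-2) = 2*√13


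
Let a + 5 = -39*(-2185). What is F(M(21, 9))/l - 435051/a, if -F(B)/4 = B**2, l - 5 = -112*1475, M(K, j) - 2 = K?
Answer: -14337589117/2815253190 ≈ -5.0928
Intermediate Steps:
M(K, j) = 2 + K
a = 85210 (a = -5 - 39*(-2185) = -5 + 85215 = 85210)
l = -165195 (l = 5 - 112*1475 = 5 - 165200 = -165195)
F(B) = -4*B**2
F(M(21, 9))/l - 435051/a = -4*(2 + 21)**2/(-165195) - 435051/85210 = -4*23**2*(-1/165195) - 435051*1/85210 = -4*529*(-1/165195) - 435051/85210 = -2116*(-1/165195) - 435051/85210 = 2116/165195 - 435051/85210 = -14337589117/2815253190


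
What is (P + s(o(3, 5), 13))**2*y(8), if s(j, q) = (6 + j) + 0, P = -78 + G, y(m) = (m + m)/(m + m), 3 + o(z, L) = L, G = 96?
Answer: 676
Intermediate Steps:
o(z, L) = -3 + L
y(m) = 1 (y(m) = (2*m)/((2*m)) = (2*m)*(1/(2*m)) = 1)
P = 18 (P = -78 + 96 = 18)
s(j, q) = 6 + j
(P + s(o(3, 5), 13))**2*y(8) = (18 + (6 + (-3 + 5)))**2*1 = (18 + (6 + 2))**2*1 = (18 + 8)**2*1 = 26**2*1 = 676*1 = 676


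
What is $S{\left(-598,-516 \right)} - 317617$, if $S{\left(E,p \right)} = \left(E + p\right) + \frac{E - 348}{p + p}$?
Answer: $- \frac{3824761}{12} \approx -3.1873 \cdot 10^{5}$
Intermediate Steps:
$S{\left(E,p \right)} = E + p + \frac{-348 + E}{2 p}$ ($S{\left(E,p \right)} = \left(E + p\right) + \frac{-348 + E}{2 p} = E + p + \frac{-348 + E}{2 p}$)
$S{\left(-598,-516 \right)} - 317617 = \frac{-174 + \frac{1}{2} \left(-598\right) - 516 \left(-598 - 516\right)}{-516} - 317617 = - \frac{-174 - 299 - -574824}{516} - 317617 = - \frac{-174 - 299 + 574824}{516} - 317617 = \left(- \frac{1}{516}\right) 574351 - 317617 = - \frac{13357}{12} - 317617 = - \frac{3824761}{12}$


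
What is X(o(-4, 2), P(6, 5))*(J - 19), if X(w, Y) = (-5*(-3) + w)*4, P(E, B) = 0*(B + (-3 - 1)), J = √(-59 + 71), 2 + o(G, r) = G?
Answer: -684 + 72*√3 ≈ -559.29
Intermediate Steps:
o(G, r) = -2 + G
J = 2*√3 (J = √12 = 2*√3 ≈ 3.4641)
P(E, B) = 0 (P(E, B) = 0*(B - 4) = 0*(-4 + B) = 0)
X(w, Y) = 60 + 4*w (X(w, Y) = (15 + w)*4 = 60 + 4*w)
X(o(-4, 2), P(6, 5))*(J - 19) = (60 + 4*(-2 - 4))*(2*√3 - 19) = (60 + 4*(-6))*(-19 + 2*√3) = (60 - 24)*(-19 + 2*√3) = 36*(-19 + 2*√3) = -684 + 72*√3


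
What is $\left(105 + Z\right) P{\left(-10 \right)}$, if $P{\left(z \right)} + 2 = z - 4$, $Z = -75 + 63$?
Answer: $-1488$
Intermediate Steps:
$Z = -12$
$P{\left(z \right)} = -6 + z$ ($P{\left(z \right)} = -2 + \left(z - 4\right) = -2 + \left(-4 + z\right) = -6 + z$)
$\left(105 + Z\right) P{\left(-10 \right)} = \left(105 - 12\right) \left(-6 - 10\right) = 93 \left(-16\right) = -1488$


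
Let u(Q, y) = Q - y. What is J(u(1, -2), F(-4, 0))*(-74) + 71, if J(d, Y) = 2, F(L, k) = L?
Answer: -77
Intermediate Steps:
J(u(1, -2), F(-4, 0))*(-74) + 71 = 2*(-74) + 71 = -148 + 71 = -77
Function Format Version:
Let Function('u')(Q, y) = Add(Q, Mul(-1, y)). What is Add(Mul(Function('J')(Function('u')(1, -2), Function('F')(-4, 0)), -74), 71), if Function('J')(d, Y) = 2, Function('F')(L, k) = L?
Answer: -77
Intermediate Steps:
Add(Mul(Function('J')(Function('u')(1, -2), Function('F')(-4, 0)), -74), 71) = Add(Mul(2, -74), 71) = Add(-148, 71) = -77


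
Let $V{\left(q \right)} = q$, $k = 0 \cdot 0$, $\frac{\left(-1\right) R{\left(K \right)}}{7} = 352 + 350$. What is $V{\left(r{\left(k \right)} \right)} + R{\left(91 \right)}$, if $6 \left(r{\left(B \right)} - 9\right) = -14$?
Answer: $- \frac{14722}{3} \approx -4907.3$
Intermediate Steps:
$R{\left(K \right)} = -4914$ ($R{\left(K \right)} = - 7 \left(352 + 350\right) = \left(-7\right) 702 = -4914$)
$k = 0$
$r{\left(B \right)} = \frac{20}{3}$ ($r{\left(B \right)} = 9 + \frac{1}{6} \left(-14\right) = 9 - \frac{7}{3} = \frac{20}{3}$)
$V{\left(r{\left(k \right)} \right)} + R{\left(91 \right)} = \frac{20}{3} - 4914 = - \frac{14722}{3}$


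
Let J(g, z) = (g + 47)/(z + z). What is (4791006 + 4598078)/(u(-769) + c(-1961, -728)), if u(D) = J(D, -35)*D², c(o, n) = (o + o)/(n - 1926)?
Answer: 218038003190/141644890801 ≈ 1.5393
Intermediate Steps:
J(g, z) = (47 + g)/(2*z) (J(g, z) = (47 + g)/((2*z)) = (47 + g)*(1/(2*z)) = (47 + g)/(2*z))
c(o, n) = 2*o/(-1926 + n) (c(o, n) = (2*o)/(-1926 + n) = 2*o/(-1926 + n))
u(D) = D²*(-47/70 - D/70) (u(D) = ((½)*(47 + D)/(-35))*D² = ((½)*(-1/35)*(47 + D))*D² = (-47/70 - D/70)*D² = D²*(-47/70 - D/70))
(4791006 + 4598078)/(u(-769) + c(-1961, -728)) = (4791006 + 4598078)/((1/70)*(-769)²*(-47 - 1*(-769)) + 2*(-1961)/(-1926 - 728)) = 9389084/((1/70)*591361*(-47 + 769) + 2*(-1961)/(-2654)) = 9389084/((1/70)*591361*722 + 2*(-1961)*(-1/2654)) = 9389084/(213481321/35 + 1961/1327) = 9389084/(283289781602/46445) = 9389084*(46445/283289781602) = 218038003190/141644890801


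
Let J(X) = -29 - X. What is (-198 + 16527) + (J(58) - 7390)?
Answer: 8852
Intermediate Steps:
(-198 + 16527) + (J(58) - 7390) = (-198 + 16527) + ((-29 - 1*58) - 7390) = 16329 + ((-29 - 58) - 7390) = 16329 + (-87 - 7390) = 16329 - 7477 = 8852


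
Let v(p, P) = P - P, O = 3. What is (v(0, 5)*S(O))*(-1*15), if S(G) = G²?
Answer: 0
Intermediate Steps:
v(p, P) = 0
(v(0, 5)*S(O))*(-1*15) = (0*3²)*(-1*15) = (0*9)*(-15) = 0*(-15) = 0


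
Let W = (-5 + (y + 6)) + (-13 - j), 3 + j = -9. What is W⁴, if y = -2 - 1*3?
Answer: 625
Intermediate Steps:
y = -5 (y = -2 - 3 = -5)
j = -12 (j = -3 - 9 = -12)
W = -5 (W = (-5 + (-5 + 6)) + (-13 - 1*(-12)) = (-5 + 1) + (-13 + 12) = -4 - 1 = -5)
W⁴ = (-5)⁴ = 625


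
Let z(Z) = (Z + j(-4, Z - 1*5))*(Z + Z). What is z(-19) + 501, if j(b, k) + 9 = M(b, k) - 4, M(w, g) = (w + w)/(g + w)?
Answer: 11943/7 ≈ 1706.1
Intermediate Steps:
M(w, g) = 2*w/(g + w) (M(w, g) = (2*w)/(g + w) = 2*w/(g + w))
j(b, k) = -13 + 2*b/(b + k) (j(b, k) = -9 + (2*b/(k + b) - 4) = -9 + (2*b/(b + k) - 4) = -9 + (-4 + 2*b/(b + k)) = -13 + 2*b/(b + k))
z(Z) = 2*Z*(Z + (109 - 13*Z)/(-9 + Z)) (z(Z) = (Z + (-13*(Z - 1*5) - 11*(-4))/(-4 + (Z - 1*5)))*(Z + Z) = (Z + (-13*(Z - 5) + 44)/(-4 + (Z - 5)))*(2*Z) = (Z + (-13*(-5 + Z) + 44)/(-4 + (-5 + Z)))*(2*Z) = (Z + ((65 - 13*Z) + 44)/(-9 + Z))*(2*Z) = (Z + (109 - 13*Z)/(-9 + Z))*(2*Z) = 2*Z*(Z + (109 - 13*Z)/(-9 + Z)))
z(-19) + 501 = 2*(-19)*(109 + (-19)**2 - 22*(-19))/(-9 - 19) + 501 = 2*(-19)*(109 + 361 + 418)/(-28) + 501 = 2*(-19)*(-1/28)*888 + 501 = 8436/7 + 501 = 11943/7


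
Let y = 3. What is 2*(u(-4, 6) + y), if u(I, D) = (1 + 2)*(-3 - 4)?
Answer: -36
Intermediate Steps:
u(I, D) = -21 (u(I, D) = 3*(-7) = -21)
2*(u(-4, 6) + y) = 2*(-21 + 3) = 2*(-18) = -36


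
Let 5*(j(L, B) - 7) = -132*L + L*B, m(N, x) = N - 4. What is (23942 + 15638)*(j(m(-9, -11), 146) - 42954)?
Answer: -1701282972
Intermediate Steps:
m(N, x) = -4 + N
j(L, B) = 7 - 132*L/5 + B*L/5 (j(L, B) = 7 + (-132*L + L*B)/5 = 7 + (-132*L + B*L)/5 = 7 + (-132*L/5 + B*L/5) = 7 - 132*L/5 + B*L/5)
(23942 + 15638)*(j(m(-9, -11), 146) - 42954) = (23942 + 15638)*((7 - 132*(-4 - 9)/5 + (1/5)*146*(-4 - 9)) - 42954) = 39580*((7 - 132/5*(-13) + (1/5)*146*(-13)) - 42954) = 39580*((7 + 1716/5 - 1898/5) - 42954) = 39580*(-147/5 - 42954) = 39580*(-214917/5) = -1701282972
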